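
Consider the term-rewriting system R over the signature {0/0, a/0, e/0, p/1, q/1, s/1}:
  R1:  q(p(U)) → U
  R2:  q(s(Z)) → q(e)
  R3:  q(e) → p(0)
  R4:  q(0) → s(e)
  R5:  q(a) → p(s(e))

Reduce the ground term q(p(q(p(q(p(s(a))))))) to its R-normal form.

s(a)

1. q(p(q(p(q(p(s(a)))))))  →  q(p(q(p(s(a)))))   [R1 at ε]
2. q(p(q(p(s(a)))))  →  q(p(s(a)))   [R1 at ε]
3. q(p(s(a)))  →  s(a)   [R1 at ε]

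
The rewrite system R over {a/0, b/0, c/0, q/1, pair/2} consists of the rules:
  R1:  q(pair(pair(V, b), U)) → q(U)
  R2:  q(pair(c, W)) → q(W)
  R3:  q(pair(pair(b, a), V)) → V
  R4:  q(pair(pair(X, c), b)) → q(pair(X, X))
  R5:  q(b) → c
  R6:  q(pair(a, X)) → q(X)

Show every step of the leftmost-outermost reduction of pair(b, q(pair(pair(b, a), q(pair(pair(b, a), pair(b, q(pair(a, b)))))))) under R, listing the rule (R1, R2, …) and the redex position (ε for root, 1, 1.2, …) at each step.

pair(b, pair(b, c))

1. pair(b, q(pair(pair(b, a), q(pair(pair(b, a), pair(b, q(pair(a, b))))))))  →  pair(b, q(pair(pair(b, a), pair(b, q(pair(a, b))))))   [R3 at 2]
2. pair(b, q(pair(pair(b, a), pair(b, q(pair(a, b))))))  →  pair(b, pair(b, q(pair(a, b))))   [R3 at 2]
3. pair(b, pair(b, q(pair(a, b))))  →  pair(b, pair(b, q(b)))   [R6 at 2.2]
4. pair(b, pair(b, q(b)))  →  pair(b, pair(b, c))   [R5 at 2.2]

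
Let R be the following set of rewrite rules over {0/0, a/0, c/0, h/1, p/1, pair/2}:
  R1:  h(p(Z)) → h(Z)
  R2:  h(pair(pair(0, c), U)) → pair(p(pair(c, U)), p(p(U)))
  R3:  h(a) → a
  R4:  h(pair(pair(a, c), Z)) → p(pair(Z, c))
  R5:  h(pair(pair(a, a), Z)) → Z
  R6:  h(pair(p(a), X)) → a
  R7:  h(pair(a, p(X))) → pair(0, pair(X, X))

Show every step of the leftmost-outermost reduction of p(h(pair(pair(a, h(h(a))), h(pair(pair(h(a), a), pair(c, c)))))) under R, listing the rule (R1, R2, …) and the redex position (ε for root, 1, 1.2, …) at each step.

p(pair(c, c))

1. p(h(pair(pair(a, h(h(a))), h(pair(pair(h(a), a), pair(c, c))))))  →  p(h(pair(pair(a, h(a)), h(pair(pair(h(a), a), pair(c, c))))))   [R3 at 1.1.1.2.1]
2. p(h(pair(pair(a, h(a)), h(pair(pair(h(a), a), pair(c, c))))))  →  p(h(pair(pair(a, a), h(pair(pair(h(a), a), pair(c, c))))))   [R3 at 1.1.1.2]
3. p(h(pair(pair(a, a), h(pair(pair(h(a), a), pair(c, c))))))  →  p(h(pair(pair(h(a), a), pair(c, c))))   [R5 at 1]
4. p(h(pair(pair(h(a), a), pair(c, c))))  →  p(h(pair(pair(a, a), pair(c, c))))   [R3 at 1.1.1.1]
5. p(h(pair(pair(a, a), pair(c, c))))  →  p(pair(c, c))   [R5 at 1]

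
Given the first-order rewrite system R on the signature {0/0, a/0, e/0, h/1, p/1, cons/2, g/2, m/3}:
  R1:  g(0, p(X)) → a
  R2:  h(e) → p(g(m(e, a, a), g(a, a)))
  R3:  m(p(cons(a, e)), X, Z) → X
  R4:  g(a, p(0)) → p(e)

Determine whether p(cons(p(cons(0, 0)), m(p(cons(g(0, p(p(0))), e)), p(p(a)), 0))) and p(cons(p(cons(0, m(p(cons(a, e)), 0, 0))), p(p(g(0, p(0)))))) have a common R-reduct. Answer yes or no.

yes — NF(t₁) = p(cons(p(cons(0, 0)), p(p(a)))), NF(t₂) = p(cons(p(cons(0, 0)), p(p(a))))

Reduce t₁ = p(cons(p(cons(0, 0)), m(p(cons(g(0, p(p(0))), e)), p(p(a)), 0))):
1. p(cons(p(cons(0, 0)), m(p(cons(g(0, p(p(0))), e)), p(p(a)), 0)))  →  p(cons(p(cons(0, 0)), m(p(cons(a, e)), p(p(a)), 0)))   [R1 at 1.2.1.1.1]
2. p(cons(p(cons(0, 0)), m(p(cons(a, e)), p(p(a)), 0)))  →  p(cons(p(cons(0, 0)), p(p(a))))   [R3 at 1.2]

Reduce t₂ = p(cons(p(cons(0, m(p(cons(a, e)), 0, 0))), p(p(g(0, p(0)))))):
1. p(cons(p(cons(0, m(p(cons(a, e)), 0, 0))), p(p(g(0, p(0))))))  →  p(cons(p(cons(0, 0)), p(p(g(0, p(0))))))   [R3 at 1.1.1.2]
2. p(cons(p(cons(0, 0)), p(p(g(0, p(0))))))  →  p(cons(p(cons(0, 0)), p(p(a))))   [R1 at 1.2.1.1]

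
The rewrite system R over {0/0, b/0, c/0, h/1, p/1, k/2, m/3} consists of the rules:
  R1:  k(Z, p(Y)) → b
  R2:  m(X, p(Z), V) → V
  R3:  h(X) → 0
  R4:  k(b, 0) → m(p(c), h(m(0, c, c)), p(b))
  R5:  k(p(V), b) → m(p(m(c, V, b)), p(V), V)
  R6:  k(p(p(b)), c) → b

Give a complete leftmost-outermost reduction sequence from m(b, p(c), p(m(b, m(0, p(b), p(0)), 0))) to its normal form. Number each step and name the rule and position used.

1. m(b, p(c), p(m(b, m(0, p(b), p(0)), 0)))  →  p(m(b, m(0, p(b), p(0)), 0))   [R2 at ε]
2. p(m(b, m(0, p(b), p(0)), 0))  →  p(m(b, p(0), 0))   [R2 at 1.2]
3. p(m(b, p(0), 0))  →  p(0)   [R2 at 1]

p(0)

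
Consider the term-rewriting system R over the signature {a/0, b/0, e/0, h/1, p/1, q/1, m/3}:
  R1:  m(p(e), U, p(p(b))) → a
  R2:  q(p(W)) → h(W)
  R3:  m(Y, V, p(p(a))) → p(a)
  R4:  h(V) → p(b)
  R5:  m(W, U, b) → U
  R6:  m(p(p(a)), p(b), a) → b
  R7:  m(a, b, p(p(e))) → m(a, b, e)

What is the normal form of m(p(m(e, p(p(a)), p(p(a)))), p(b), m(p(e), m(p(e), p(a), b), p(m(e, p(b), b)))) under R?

1. m(p(m(e, p(p(a)), p(p(a)))), p(b), m(p(e), m(p(e), p(a), b), p(m(e, p(b), b))))  →  m(p(p(a)), p(b), m(p(e), m(p(e), p(a), b), p(m(e, p(b), b))))   [R3 at 1.1]
2. m(p(p(a)), p(b), m(p(e), m(p(e), p(a), b), p(m(e, p(b), b))))  →  m(p(p(a)), p(b), m(p(e), p(a), p(m(e, p(b), b))))   [R5 at 3.2]
3. m(p(p(a)), p(b), m(p(e), p(a), p(m(e, p(b), b))))  →  m(p(p(a)), p(b), m(p(e), p(a), p(p(b))))   [R5 at 3.3.1]
4. m(p(p(a)), p(b), m(p(e), p(a), p(p(b))))  →  m(p(p(a)), p(b), a)   [R1 at 3]
5. m(p(p(a)), p(b), a)  →  b   [R6 at ε]

b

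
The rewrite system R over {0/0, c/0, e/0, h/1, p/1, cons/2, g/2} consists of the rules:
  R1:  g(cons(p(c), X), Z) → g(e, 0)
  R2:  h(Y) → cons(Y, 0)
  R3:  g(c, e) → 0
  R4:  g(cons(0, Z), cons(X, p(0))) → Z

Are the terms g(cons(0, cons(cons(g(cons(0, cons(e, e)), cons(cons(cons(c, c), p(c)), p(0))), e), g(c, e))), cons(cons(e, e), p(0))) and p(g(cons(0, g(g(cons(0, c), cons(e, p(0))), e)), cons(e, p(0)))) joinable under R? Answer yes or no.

Reduce t₁ = g(cons(0, cons(cons(g(cons(0, cons(e, e)), cons(cons(cons(c, c), p(c)), p(0))), e), g(c, e))), cons(cons(e, e), p(0))):
1. g(cons(0, cons(cons(g(cons(0, cons(e, e)), cons(cons(cons(c, c), p(c)), p(0))), e), g(c, e))), cons(cons(e, e), p(0)))  →  cons(cons(g(cons(0, cons(e, e)), cons(cons(cons(c, c), p(c)), p(0))), e), g(c, e))   [R4 at ε]
2. cons(cons(g(cons(0, cons(e, e)), cons(cons(cons(c, c), p(c)), p(0))), e), g(c, e))  →  cons(cons(cons(e, e), e), g(c, e))   [R4 at 1.1]
3. cons(cons(cons(e, e), e), g(c, e))  →  cons(cons(cons(e, e), e), 0)   [R3 at 2]

Reduce t₂ = p(g(cons(0, g(g(cons(0, c), cons(e, p(0))), e)), cons(e, p(0)))):
1. p(g(cons(0, g(g(cons(0, c), cons(e, p(0))), e)), cons(e, p(0))))  →  p(g(g(cons(0, c), cons(e, p(0))), e))   [R4 at 1]
2. p(g(g(cons(0, c), cons(e, p(0))), e))  →  p(g(c, e))   [R4 at 1.1]
3. p(g(c, e))  →  p(0)   [R3 at 1]

no — NF(t₁) = cons(cons(cons(e, e), e), 0), NF(t₂) = p(0)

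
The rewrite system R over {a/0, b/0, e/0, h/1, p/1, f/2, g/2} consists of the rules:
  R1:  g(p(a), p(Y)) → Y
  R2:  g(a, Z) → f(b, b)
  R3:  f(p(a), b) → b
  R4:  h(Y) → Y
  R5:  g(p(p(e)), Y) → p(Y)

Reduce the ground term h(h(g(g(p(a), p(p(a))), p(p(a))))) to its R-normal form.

p(a)

1. h(h(g(g(p(a), p(p(a))), p(p(a)))))  →  h(g(g(p(a), p(p(a))), p(p(a))))   [R4 at ε]
2. h(g(g(p(a), p(p(a))), p(p(a))))  →  g(g(p(a), p(p(a))), p(p(a)))   [R4 at ε]
3. g(g(p(a), p(p(a))), p(p(a)))  →  g(p(a), p(p(a)))   [R1 at 1]
4. g(p(a), p(p(a)))  →  p(a)   [R1 at ε]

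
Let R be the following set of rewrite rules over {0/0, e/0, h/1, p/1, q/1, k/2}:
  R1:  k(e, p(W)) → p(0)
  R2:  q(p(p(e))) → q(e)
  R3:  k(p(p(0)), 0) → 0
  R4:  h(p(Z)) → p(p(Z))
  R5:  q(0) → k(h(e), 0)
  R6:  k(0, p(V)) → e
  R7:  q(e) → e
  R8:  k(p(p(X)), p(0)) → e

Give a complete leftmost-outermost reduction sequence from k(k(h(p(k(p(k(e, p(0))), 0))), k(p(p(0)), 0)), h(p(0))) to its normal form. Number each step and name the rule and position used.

e

1. k(k(h(p(k(p(k(e, p(0))), 0))), k(p(p(0)), 0)), h(p(0)))  →  k(k(p(p(k(p(k(e, p(0))), 0))), k(p(p(0)), 0)), h(p(0)))   [R4 at 1.1]
2. k(k(p(p(k(p(k(e, p(0))), 0))), k(p(p(0)), 0)), h(p(0)))  →  k(k(p(p(k(p(p(0)), 0))), k(p(p(0)), 0)), h(p(0)))   [R1 at 1.1.1.1.1.1]
3. k(k(p(p(k(p(p(0)), 0))), k(p(p(0)), 0)), h(p(0)))  →  k(k(p(p(0)), k(p(p(0)), 0)), h(p(0)))   [R3 at 1.1.1.1]
4. k(k(p(p(0)), k(p(p(0)), 0)), h(p(0)))  →  k(k(p(p(0)), 0), h(p(0)))   [R3 at 1.2]
5. k(k(p(p(0)), 0), h(p(0)))  →  k(0, h(p(0)))   [R3 at 1]
6. k(0, h(p(0)))  →  k(0, p(p(0)))   [R4 at 2]
7. k(0, p(p(0)))  →  e   [R6 at ε]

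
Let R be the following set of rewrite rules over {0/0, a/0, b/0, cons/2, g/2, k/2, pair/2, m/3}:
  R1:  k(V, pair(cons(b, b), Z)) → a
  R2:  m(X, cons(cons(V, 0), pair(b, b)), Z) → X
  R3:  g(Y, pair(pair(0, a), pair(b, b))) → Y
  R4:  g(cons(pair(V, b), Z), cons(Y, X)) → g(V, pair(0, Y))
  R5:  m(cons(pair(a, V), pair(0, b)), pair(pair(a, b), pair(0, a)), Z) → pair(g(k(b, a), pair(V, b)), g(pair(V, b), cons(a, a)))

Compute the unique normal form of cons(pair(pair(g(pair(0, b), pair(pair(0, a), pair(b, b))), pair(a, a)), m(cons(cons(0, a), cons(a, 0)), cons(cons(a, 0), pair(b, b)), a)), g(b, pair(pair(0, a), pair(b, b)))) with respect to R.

cons(pair(pair(pair(0, b), pair(a, a)), cons(cons(0, a), cons(a, 0))), b)

1. cons(pair(pair(g(pair(0, b), pair(pair(0, a), pair(b, b))), pair(a, a)), m(cons(cons(0, a), cons(a, 0)), cons(cons(a, 0), pair(b, b)), a)), g(b, pair(pair(0, a), pair(b, b))))  →  cons(pair(pair(pair(0, b), pair(a, a)), m(cons(cons(0, a), cons(a, 0)), cons(cons(a, 0), pair(b, b)), a)), g(b, pair(pair(0, a), pair(b, b))))   [R3 at 1.1.1]
2. cons(pair(pair(pair(0, b), pair(a, a)), m(cons(cons(0, a), cons(a, 0)), cons(cons(a, 0), pair(b, b)), a)), g(b, pair(pair(0, a), pair(b, b))))  →  cons(pair(pair(pair(0, b), pair(a, a)), cons(cons(0, a), cons(a, 0))), g(b, pair(pair(0, a), pair(b, b))))   [R2 at 1.2]
3. cons(pair(pair(pair(0, b), pair(a, a)), cons(cons(0, a), cons(a, 0))), g(b, pair(pair(0, a), pair(b, b))))  →  cons(pair(pair(pair(0, b), pair(a, a)), cons(cons(0, a), cons(a, 0))), b)   [R3 at 2]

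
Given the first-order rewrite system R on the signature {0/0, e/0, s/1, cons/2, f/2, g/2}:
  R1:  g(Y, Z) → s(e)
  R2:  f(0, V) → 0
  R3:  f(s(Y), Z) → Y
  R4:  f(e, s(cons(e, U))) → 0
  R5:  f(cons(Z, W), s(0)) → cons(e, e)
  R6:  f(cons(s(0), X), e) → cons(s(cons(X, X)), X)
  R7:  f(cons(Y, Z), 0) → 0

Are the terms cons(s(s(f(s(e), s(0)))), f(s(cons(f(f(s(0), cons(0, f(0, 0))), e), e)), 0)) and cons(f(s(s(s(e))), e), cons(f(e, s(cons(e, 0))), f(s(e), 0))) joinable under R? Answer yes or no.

Reduce t₁ = cons(s(s(f(s(e), s(0)))), f(s(cons(f(f(s(0), cons(0, f(0, 0))), e), e)), 0)):
1. cons(s(s(f(s(e), s(0)))), f(s(cons(f(f(s(0), cons(0, f(0, 0))), e), e)), 0))  →  cons(s(s(e)), f(s(cons(f(f(s(0), cons(0, f(0, 0))), e), e)), 0))   [R3 at 1.1.1]
2. cons(s(s(e)), f(s(cons(f(f(s(0), cons(0, f(0, 0))), e), e)), 0))  →  cons(s(s(e)), cons(f(f(s(0), cons(0, f(0, 0))), e), e))   [R3 at 2]
3. cons(s(s(e)), cons(f(f(s(0), cons(0, f(0, 0))), e), e))  →  cons(s(s(e)), cons(f(0, e), e))   [R3 at 2.1.1]
4. cons(s(s(e)), cons(f(0, e), e))  →  cons(s(s(e)), cons(0, e))   [R2 at 2.1]

Reduce t₂ = cons(f(s(s(s(e))), e), cons(f(e, s(cons(e, 0))), f(s(e), 0))):
1. cons(f(s(s(s(e))), e), cons(f(e, s(cons(e, 0))), f(s(e), 0)))  →  cons(s(s(e)), cons(f(e, s(cons(e, 0))), f(s(e), 0)))   [R3 at 1]
2. cons(s(s(e)), cons(f(e, s(cons(e, 0))), f(s(e), 0)))  →  cons(s(s(e)), cons(0, f(s(e), 0)))   [R4 at 2.1]
3. cons(s(s(e)), cons(0, f(s(e), 0)))  →  cons(s(s(e)), cons(0, e))   [R3 at 2.2]

yes — NF(t₁) = cons(s(s(e)), cons(0, e)), NF(t₂) = cons(s(s(e)), cons(0, e))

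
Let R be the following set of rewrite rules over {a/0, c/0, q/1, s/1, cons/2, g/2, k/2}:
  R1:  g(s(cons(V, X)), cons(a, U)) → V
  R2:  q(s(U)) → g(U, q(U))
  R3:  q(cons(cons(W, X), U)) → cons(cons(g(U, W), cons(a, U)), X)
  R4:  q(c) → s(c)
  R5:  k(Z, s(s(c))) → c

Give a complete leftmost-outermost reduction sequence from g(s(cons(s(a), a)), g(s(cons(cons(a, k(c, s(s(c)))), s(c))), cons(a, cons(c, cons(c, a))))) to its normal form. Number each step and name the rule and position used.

s(a)

1. g(s(cons(s(a), a)), g(s(cons(cons(a, k(c, s(s(c)))), s(c))), cons(a, cons(c, cons(c, a)))))  →  g(s(cons(s(a), a)), cons(a, k(c, s(s(c)))))   [R1 at 2]
2. g(s(cons(s(a), a)), cons(a, k(c, s(s(c)))))  →  s(a)   [R1 at ε]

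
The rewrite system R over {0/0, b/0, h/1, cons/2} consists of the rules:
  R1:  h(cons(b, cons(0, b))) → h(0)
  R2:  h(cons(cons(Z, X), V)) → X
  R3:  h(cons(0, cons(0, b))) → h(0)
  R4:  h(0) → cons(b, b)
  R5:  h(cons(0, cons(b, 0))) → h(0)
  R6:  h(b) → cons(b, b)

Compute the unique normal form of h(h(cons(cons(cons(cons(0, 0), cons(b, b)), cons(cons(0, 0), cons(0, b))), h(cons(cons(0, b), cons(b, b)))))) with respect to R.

1. h(h(cons(cons(cons(cons(0, 0), cons(b, b)), cons(cons(0, 0), cons(0, b))), h(cons(cons(0, b), cons(b, b))))))  →  h(cons(cons(0, 0), cons(0, b)))   [R2 at 1]
2. h(cons(cons(0, 0), cons(0, b)))  →  0   [R2 at ε]

0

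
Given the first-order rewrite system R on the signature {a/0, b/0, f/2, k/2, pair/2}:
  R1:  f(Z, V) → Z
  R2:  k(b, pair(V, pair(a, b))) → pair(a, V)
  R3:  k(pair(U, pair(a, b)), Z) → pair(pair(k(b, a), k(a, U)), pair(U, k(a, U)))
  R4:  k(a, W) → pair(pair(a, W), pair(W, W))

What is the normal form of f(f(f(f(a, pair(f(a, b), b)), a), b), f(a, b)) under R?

1. f(f(f(f(a, pair(f(a, b), b)), a), b), f(a, b))  →  f(f(f(a, pair(f(a, b), b)), a), b)   [R1 at ε]
2. f(f(f(a, pair(f(a, b), b)), a), b)  →  f(f(a, pair(f(a, b), b)), a)   [R1 at ε]
3. f(f(a, pair(f(a, b), b)), a)  →  f(a, pair(f(a, b), b))   [R1 at ε]
4. f(a, pair(f(a, b), b))  →  a   [R1 at ε]

a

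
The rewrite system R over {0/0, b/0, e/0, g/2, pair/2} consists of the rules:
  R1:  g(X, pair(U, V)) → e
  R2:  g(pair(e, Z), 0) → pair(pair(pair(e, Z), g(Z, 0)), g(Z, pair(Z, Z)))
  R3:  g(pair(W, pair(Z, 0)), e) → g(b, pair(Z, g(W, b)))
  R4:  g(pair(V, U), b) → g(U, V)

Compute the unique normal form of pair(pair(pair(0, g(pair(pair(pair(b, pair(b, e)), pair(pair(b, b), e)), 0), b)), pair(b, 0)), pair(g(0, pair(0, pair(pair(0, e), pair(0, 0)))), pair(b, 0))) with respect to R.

1. pair(pair(pair(0, g(pair(pair(pair(b, pair(b, e)), pair(pair(b, b), e)), 0), b)), pair(b, 0)), pair(g(0, pair(0, pair(pair(0, e), pair(0, 0)))), pair(b, 0)))  →  pair(pair(pair(0, g(0, pair(pair(b, pair(b, e)), pair(pair(b, b), e)))), pair(b, 0)), pair(g(0, pair(0, pair(pair(0, e), pair(0, 0)))), pair(b, 0)))   [R4 at 1.1.2]
2. pair(pair(pair(0, g(0, pair(pair(b, pair(b, e)), pair(pair(b, b), e)))), pair(b, 0)), pair(g(0, pair(0, pair(pair(0, e), pair(0, 0)))), pair(b, 0)))  →  pair(pair(pair(0, e), pair(b, 0)), pair(g(0, pair(0, pair(pair(0, e), pair(0, 0)))), pair(b, 0)))   [R1 at 1.1.2]
3. pair(pair(pair(0, e), pair(b, 0)), pair(g(0, pair(0, pair(pair(0, e), pair(0, 0)))), pair(b, 0)))  →  pair(pair(pair(0, e), pair(b, 0)), pair(e, pair(b, 0)))   [R1 at 2.1]

pair(pair(pair(0, e), pair(b, 0)), pair(e, pair(b, 0)))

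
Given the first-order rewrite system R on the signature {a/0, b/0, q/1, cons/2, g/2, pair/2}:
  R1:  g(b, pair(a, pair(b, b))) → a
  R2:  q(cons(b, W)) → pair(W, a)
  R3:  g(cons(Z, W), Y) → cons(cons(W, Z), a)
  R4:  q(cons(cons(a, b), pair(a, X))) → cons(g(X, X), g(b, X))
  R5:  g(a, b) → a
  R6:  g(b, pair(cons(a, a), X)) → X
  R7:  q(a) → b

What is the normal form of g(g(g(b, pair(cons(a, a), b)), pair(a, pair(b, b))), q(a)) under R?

1. g(g(g(b, pair(cons(a, a), b)), pair(a, pair(b, b))), q(a))  →  g(g(b, pair(a, pair(b, b))), q(a))   [R6 at 1.1]
2. g(g(b, pair(a, pair(b, b))), q(a))  →  g(a, q(a))   [R1 at 1]
3. g(a, q(a))  →  g(a, b)   [R7 at 2]
4. g(a, b)  →  a   [R5 at ε]

a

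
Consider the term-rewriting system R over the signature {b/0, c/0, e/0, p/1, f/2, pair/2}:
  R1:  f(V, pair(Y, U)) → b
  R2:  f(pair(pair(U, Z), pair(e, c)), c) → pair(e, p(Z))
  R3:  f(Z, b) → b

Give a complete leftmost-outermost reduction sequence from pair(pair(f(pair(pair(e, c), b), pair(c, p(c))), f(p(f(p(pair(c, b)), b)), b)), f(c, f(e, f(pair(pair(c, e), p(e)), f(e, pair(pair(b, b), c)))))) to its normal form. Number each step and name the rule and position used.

1. pair(pair(f(pair(pair(e, c), b), pair(c, p(c))), f(p(f(p(pair(c, b)), b)), b)), f(c, f(e, f(pair(pair(c, e), p(e)), f(e, pair(pair(b, b), c))))))  →  pair(pair(b, f(p(f(p(pair(c, b)), b)), b)), f(c, f(e, f(pair(pair(c, e), p(e)), f(e, pair(pair(b, b), c))))))   [R1 at 1.1]
2. pair(pair(b, f(p(f(p(pair(c, b)), b)), b)), f(c, f(e, f(pair(pair(c, e), p(e)), f(e, pair(pair(b, b), c))))))  →  pair(pair(b, b), f(c, f(e, f(pair(pair(c, e), p(e)), f(e, pair(pair(b, b), c))))))   [R3 at 1.2]
3. pair(pair(b, b), f(c, f(e, f(pair(pair(c, e), p(e)), f(e, pair(pair(b, b), c))))))  →  pair(pair(b, b), f(c, f(e, f(pair(pair(c, e), p(e)), b))))   [R1 at 2.2.2.2]
4. pair(pair(b, b), f(c, f(e, f(pair(pair(c, e), p(e)), b))))  →  pair(pair(b, b), f(c, f(e, b)))   [R3 at 2.2.2]
5. pair(pair(b, b), f(c, f(e, b)))  →  pair(pair(b, b), f(c, b))   [R3 at 2.2]
6. pair(pair(b, b), f(c, b))  →  pair(pair(b, b), b)   [R3 at 2]

pair(pair(b, b), b)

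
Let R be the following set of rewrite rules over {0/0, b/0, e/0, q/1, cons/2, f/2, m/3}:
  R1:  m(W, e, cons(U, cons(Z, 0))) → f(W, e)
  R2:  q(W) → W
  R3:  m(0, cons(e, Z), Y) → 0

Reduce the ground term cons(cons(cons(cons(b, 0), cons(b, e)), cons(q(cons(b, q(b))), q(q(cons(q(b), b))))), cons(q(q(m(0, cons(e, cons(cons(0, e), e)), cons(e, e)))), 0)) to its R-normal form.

cons(cons(cons(cons(b, 0), cons(b, e)), cons(cons(b, b), cons(b, b))), cons(0, 0))

1. cons(cons(cons(cons(b, 0), cons(b, e)), cons(q(cons(b, q(b))), q(q(cons(q(b), b))))), cons(q(q(m(0, cons(e, cons(cons(0, e), e)), cons(e, e)))), 0))  →  cons(cons(cons(cons(b, 0), cons(b, e)), cons(cons(b, q(b)), q(q(cons(q(b), b))))), cons(q(q(m(0, cons(e, cons(cons(0, e), e)), cons(e, e)))), 0))   [R2 at 1.2.1]
2. cons(cons(cons(cons(b, 0), cons(b, e)), cons(cons(b, q(b)), q(q(cons(q(b), b))))), cons(q(q(m(0, cons(e, cons(cons(0, e), e)), cons(e, e)))), 0))  →  cons(cons(cons(cons(b, 0), cons(b, e)), cons(cons(b, b), q(q(cons(q(b), b))))), cons(q(q(m(0, cons(e, cons(cons(0, e), e)), cons(e, e)))), 0))   [R2 at 1.2.1.2]
3. cons(cons(cons(cons(b, 0), cons(b, e)), cons(cons(b, b), q(q(cons(q(b), b))))), cons(q(q(m(0, cons(e, cons(cons(0, e), e)), cons(e, e)))), 0))  →  cons(cons(cons(cons(b, 0), cons(b, e)), cons(cons(b, b), q(cons(q(b), b)))), cons(q(q(m(0, cons(e, cons(cons(0, e), e)), cons(e, e)))), 0))   [R2 at 1.2.2]
4. cons(cons(cons(cons(b, 0), cons(b, e)), cons(cons(b, b), q(cons(q(b), b)))), cons(q(q(m(0, cons(e, cons(cons(0, e), e)), cons(e, e)))), 0))  →  cons(cons(cons(cons(b, 0), cons(b, e)), cons(cons(b, b), cons(q(b), b))), cons(q(q(m(0, cons(e, cons(cons(0, e), e)), cons(e, e)))), 0))   [R2 at 1.2.2]
5. cons(cons(cons(cons(b, 0), cons(b, e)), cons(cons(b, b), cons(q(b), b))), cons(q(q(m(0, cons(e, cons(cons(0, e), e)), cons(e, e)))), 0))  →  cons(cons(cons(cons(b, 0), cons(b, e)), cons(cons(b, b), cons(b, b))), cons(q(q(m(0, cons(e, cons(cons(0, e), e)), cons(e, e)))), 0))   [R2 at 1.2.2.1]
6. cons(cons(cons(cons(b, 0), cons(b, e)), cons(cons(b, b), cons(b, b))), cons(q(q(m(0, cons(e, cons(cons(0, e), e)), cons(e, e)))), 0))  →  cons(cons(cons(cons(b, 0), cons(b, e)), cons(cons(b, b), cons(b, b))), cons(q(m(0, cons(e, cons(cons(0, e), e)), cons(e, e))), 0))   [R2 at 2.1]
7. cons(cons(cons(cons(b, 0), cons(b, e)), cons(cons(b, b), cons(b, b))), cons(q(m(0, cons(e, cons(cons(0, e), e)), cons(e, e))), 0))  →  cons(cons(cons(cons(b, 0), cons(b, e)), cons(cons(b, b), cons(b, b))), cons(m(0, cons(e, cons(cons(0, e), e)), cons(e, e)), 0))   [R2 at 2.1]
8. cons(cons(cons(cons(b, 0), cons(b, e)), cons(cons(b, b), cons(b, b))), cons(m(0, cons(e, cons(cons(0, e), e)), cons(e, e)), 0))  →  cons(cons(cons(cons(b, 0), cons(b, e)), cons(cons(b, b), cons(b, b))), cons(0, 0))   [R3 at 2.1]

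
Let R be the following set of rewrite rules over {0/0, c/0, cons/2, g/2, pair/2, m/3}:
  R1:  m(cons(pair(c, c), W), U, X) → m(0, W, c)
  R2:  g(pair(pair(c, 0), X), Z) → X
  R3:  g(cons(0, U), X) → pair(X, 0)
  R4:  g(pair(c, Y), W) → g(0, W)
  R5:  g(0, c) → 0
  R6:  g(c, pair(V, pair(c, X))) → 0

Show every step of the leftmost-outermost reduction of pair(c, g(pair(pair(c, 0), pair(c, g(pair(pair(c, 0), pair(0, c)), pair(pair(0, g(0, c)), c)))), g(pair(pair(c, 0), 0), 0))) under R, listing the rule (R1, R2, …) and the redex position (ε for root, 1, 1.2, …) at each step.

pair(c, pair(c, pair(0, c)))

1. pair(c, g(pair(pair(c, 0), pair(c, g(pair(pair(c, 0), pair(0, c)), pair(pair(0, g(0, c)), c)))), g(pair(pair(c, 0), 0), 0)))  →  pair(c, pair(c, g(pair(pair(c, 0), pair(0, c)), pair(pair(0, g(0, c)), c))))   [R2 at 2]
2. pair(c, pair(c, g(pair(pair(c, 0), pair(0, c)), pair(pair(0, g(0, c)), c))))  →  pair(c, pair(c, pair(0, c)))   [R2 at 2.2]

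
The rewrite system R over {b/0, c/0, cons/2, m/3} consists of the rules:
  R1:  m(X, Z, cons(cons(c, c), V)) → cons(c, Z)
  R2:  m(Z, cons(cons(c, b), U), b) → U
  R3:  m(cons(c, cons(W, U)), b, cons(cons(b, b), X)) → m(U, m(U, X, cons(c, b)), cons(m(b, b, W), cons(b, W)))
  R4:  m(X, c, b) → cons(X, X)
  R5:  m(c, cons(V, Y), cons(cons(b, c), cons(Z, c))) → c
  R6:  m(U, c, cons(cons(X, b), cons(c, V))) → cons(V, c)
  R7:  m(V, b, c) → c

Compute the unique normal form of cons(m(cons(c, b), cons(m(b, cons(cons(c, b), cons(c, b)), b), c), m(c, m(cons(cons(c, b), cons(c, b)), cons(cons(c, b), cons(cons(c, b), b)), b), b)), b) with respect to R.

cons(c, b)

1. cons(m(cons(c, b), cons(m(b, cons(cons(c, b), cons(c, b)), b), c), m(c, m(cons(cons(c, b), cons(c, b)), cons(cons(c, b), cons(cons(c, b), b)), b), b)), b)  →  cons(m(cons(c, b), cons(cons(c, b), c), m(c, m(cons(cons(c, b), cons(c, b)), cons(cons(c, b), cons(cons(c, b), b)), b), b)), b)   [R2 at 1.2.1]
2. cons(m(cons(c, b), cons(cons(c, b), c), m(c, m(cons(cons(c, b), cons(c, b)), cons(cons(c, b), cons(cons(c, b), b)), b), b)), b)  →  cons(m(cons(c, b), cons(cons(c, b), c), m(c, cons(cons(c, b), b), b)), b)   [R2 at 1.3.2]
3. cons(m(cons(c, b), cons(cons(c, b), c), m(c, cons(cons(c, b), b), b)), b)  →  cons(m(cons(c, b), cons(cons(c, b), c), b), b)   [R2 at 1.3]
4. cons(m(cons(c, b), cons(cons(c, b), c), b), b)  →  cons(c, b)   [R2 at 1]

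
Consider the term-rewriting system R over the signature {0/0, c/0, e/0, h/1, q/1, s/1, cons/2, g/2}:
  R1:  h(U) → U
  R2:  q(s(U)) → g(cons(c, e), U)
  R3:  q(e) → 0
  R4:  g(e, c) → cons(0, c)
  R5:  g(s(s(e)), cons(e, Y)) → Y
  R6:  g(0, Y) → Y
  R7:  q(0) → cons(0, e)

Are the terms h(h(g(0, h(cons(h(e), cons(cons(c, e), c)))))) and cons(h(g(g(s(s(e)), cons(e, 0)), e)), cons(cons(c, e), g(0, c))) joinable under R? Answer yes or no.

yes — NF(t₁) = cons(e, cons(cons(c, e), c)), NF(t₂) = cons(e, cons(cons(c, e), c))

Reduce t₁ = h(h(g(0, h(cons(h(e), cons(cons(c, e), c)))))):
1. h(h(g(0, h(cons(h(e), cons(cons(c, e), c))))))  →  h(g(0, h(cons(h(e), cons(cons(c, e), c)))))   [R1 at ε]
2. h(g(0, h(cons(h(e), cons(cons(c, e), c)))))  →  g(0, h(cons(h(e), cons(cons(c, e), c))))   [R1 at ε]
3. g(0, h(cons(h(e), cons(cons(c, e), c))))  →  h(cons(h(e), cons(cons(c, e), c)))   [R6 at ε]
4. h(cons(h(e), cons(cons(c, e), c)))  →  cons(h(e), cons(cons(c, e), c))   [R1 at ε]
5. cons(h(e), cons(cons(c, e), c))  →  cons(e, cons(cons(c, e), c))   [R1 at 1]

Reduce t₂ = cons(h(g(g(s(s(e)), cons(e, 0)), e)), cons(cons(c, e), g(0, c))):
1. cons(h(g(g(s(s(e)), cons(e, 0)), e)), cons(cons(c, e), g(0, c)))  →  cons(g(g(s(s(e)), cons(e, 0)), e), cons(cons(c, e), g(0, c)))   [R1 at 1]
2. cons(g(g(s(s(e)), cons(e, 0)), e), cons(cons(c, e), g(0, c)))  →  cons(g(0, e), cons(cons(c, e), g(0, c)))   [R5 at 1.1]
3. cons(g(0, e), cons(cons(c, e), g(0, c)))  →  cons(e, cons(cons(c, e), g(0, c)))   [R6 at 1]
4. cons(e, cons(cons(c, e), g(0, c)))  →  cons(e, cons(cons(c, e), c))   [R6 at 2.2]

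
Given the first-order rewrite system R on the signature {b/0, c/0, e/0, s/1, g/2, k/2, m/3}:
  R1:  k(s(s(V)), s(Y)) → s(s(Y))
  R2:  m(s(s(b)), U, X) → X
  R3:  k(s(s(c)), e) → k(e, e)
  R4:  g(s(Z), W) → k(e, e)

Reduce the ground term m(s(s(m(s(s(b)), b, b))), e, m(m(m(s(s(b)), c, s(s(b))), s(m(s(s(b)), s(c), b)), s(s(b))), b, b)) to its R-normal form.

1. m(s(s(m(s(s(b)), b, b))), e, m(m(m(s(s(b)), c, s(s(b))), s(m(s(s(b)), s(c), b)), s(s(b))), b, b))  →  m(s(s(b)), e, m(m(m(s(s(b)), c, s(s(b))), s(m(s(s(b)), s(c), b)), s(s(b))), b, b))   [R2 at 1.1.1]
2. m(s(s(b)), e, m(m(m(s(s(b)), c, s(s(b))), s(m(s(s(b)), s(c), b)), s(s(b))), b, b))  →  m(m(m(s(s(b)), c, s(s(b))), s(m(s(s(b)), s(c), b)), s(s(b))), b, b)   [R2 at ε]
3. m(m(m(s(s(b)), c, s(s(b))), s(m(s(s(b)), s(c), b)), s(s(b))), b, b)  →  m(m(s(s(b)), s(m(s(s(b)), s(c), b)), s(s(b))), b, b)   [R2 at 1.1]
4. m(m(s(s(b)), s(m(s(s(b)), s(c), b)), s(s(b))), b, b)  →  m(s(s(b)), b, b)   [R2 at 1]
5. m(s(s(b)), b, b)  →  b   [R2 at ε]

b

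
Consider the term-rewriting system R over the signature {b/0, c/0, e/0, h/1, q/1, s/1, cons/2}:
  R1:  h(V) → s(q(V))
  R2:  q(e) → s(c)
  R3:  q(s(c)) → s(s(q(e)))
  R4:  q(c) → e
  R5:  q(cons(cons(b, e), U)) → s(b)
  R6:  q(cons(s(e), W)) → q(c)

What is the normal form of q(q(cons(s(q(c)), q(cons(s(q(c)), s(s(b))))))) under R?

1. q(q(cons(s(q(c)), q(cons(s(q(c)), s(s(b)))))))  →  q(q(cons(s(e), q(cons(s(q(c)), s(s(b)))))))   [R4 at 1.1.1.1]
2. q(q(cons(s(e), q(cons(s(q(c)), s(s(b)))))))  →  q(q(c))   [R6 at 1]
3. q(q(c))  →  q(e)   [R4 at 1]
4. q(e)  →  s(c)   [R2 at ε]

s(c)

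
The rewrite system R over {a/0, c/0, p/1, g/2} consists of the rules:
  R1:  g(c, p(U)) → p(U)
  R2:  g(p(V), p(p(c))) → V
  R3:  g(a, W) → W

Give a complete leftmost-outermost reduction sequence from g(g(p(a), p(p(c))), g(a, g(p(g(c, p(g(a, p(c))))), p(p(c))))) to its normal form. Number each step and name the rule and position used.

1. g(g(p(a), p(p(c))), g(a, g(p(g(c, p(g(a, p(c))))), p(p(c)))))  →  g(a, g(a, g(p(g(c, p(g(a, p(c))))), p(p(c)))))   [R2 at 1]
2. g(a, g(a, g(p(g(c, p(g(a, p(c))))), p(p(c)))))  →  g(a, g(p(g(c, p(g(a, p(c))))), p(p(c))))   [R3 at ε]
3. g(a, g(p(g(c, p(g(a, p(c))))), p(p(c))))  →  g(p(g(c, p(g(a, p(c))))), p(p(c)))   [R3 at ε]
4. g(p(g(c, p(g(a, p(c))))), p(p(c)))  →  g(c, p(g(a, p(c))))   [R2 at ε]
5. g(c, p(g(a, p(c))))  →  p(g(a, p(c)))   [R1 at ε]
6. p(g(a, p(c)))  →  p(p(c))   [R3 at 1]

p(p(c))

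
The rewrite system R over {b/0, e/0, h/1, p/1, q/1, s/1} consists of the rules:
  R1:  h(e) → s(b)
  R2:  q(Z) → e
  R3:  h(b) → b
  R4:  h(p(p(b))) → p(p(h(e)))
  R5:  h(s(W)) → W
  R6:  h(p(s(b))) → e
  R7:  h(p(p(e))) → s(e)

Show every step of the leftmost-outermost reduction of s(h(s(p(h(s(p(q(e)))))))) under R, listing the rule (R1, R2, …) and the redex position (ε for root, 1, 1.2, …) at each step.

1. s(h(s(p(h(s(p(q(e))))))))  →  s(p(h(s(p(q(e))))))   [R5 at 1]
2. s(p(h(s(p(q(e))))))  →  s(p(p(q(e))))   [R5 at 1.1]
3. s(p(p(q(e))))  →  s(p(p(e)))   [R2 at 1.1.1]

s(p(p(e)))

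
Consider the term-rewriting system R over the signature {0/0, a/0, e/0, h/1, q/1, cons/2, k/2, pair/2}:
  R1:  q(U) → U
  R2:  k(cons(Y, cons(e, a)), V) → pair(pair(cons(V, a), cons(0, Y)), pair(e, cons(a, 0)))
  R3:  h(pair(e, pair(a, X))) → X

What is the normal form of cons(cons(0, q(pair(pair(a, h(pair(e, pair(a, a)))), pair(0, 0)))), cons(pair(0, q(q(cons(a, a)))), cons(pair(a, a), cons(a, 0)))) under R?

1. cons(cons(0, q(pair(pair(a, h(pair(e, pair(a, a)))), pair(0, 0)))), cons(pair(0, q(q(cons(a, a)))), cons(pair(a, a), cons(a, 0))))  →  cons(cons(0, pair(pair(a, h(pair(e, pair(a, a)))), pair(0, 0))), cons(pair(0, q(q(cons(a, a)))), cons(pair(a, a), cons(a, 0))))   [R1 at 1.2]
2. cons(cons(0, pair(pair(a, h(pair(e, pair(a, a)))), pair(0, 0))), cons(pair(0, q(q(cons(a, a)))), cons(pair(a, a), cons(a, 0))))  →  cons(cons(0, pair(pair(a, a), pair(0, 0))), cons(pair(0, q(q(cons(a, a)))), cons(pair(a, a), cons(a, 0))))   [R3 at 1.2.1.2]
3. cons(cons(0, pair(pair(a, a), pair(0, 0))), cons(pair(0, q(q(cons(a, a)))), cons(pair(a, a), cons(a, 0))))  →  cons(cons(0, pair(pair(a, a), pair(0, 0))), cons(pair(0, q(cons(a, a))), cons(pair(a, a), cons(a, 0))))   [R1 at 2.1.2]
4. cons(cons(0, pair(pair(a, a), pair(0, 0))), cons(pair(0, q(cons(a, a))), cons(pair(a, a), cons(a, 0))))  →  cons(cons(0, pair(pair(a, a), pair(0, 0))), cons(pair(0, cons(a, a)), cons(pair(a, a), cons(a, 0))))   [R1 at 2.1.2]

cons(cons(0, pair(pair(a, a), pair(0, 0))), cons(pair(0, cons(a, a)), cons(pair(a, a), cons(a, 0))))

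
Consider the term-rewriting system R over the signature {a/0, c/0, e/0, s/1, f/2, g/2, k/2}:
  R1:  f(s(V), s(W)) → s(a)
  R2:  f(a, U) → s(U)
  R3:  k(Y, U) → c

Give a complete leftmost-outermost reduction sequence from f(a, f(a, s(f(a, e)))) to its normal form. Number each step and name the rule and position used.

s(s(s(s(e))))

1. f(a, f(a, s(f(a, e))))  →  s(f(a, s(f(a, e))))   [R2 at ε]
2. s(f(a, s(f(a, e))))  →  s(s(s(f(a, e))))   [R2 at 1]
3. s(s(s(f(a, e))))  →  s(s(s(s(e))))   [R2 at 1.1.1]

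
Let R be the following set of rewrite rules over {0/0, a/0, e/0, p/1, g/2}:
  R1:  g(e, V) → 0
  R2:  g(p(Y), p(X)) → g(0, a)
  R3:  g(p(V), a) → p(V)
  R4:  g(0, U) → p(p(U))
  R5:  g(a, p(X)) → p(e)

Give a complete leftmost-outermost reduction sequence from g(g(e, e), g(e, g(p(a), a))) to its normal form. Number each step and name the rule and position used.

p(p(0))

1. g(g(e, e), g(e, g(p(a), a)))  →  g(0, g(e, g(p(a), a)))   [R1 at 1]
2. g(0, g(e, g(p(a), a)))  →  p(p(g(e, g(p(a), a))))   [R4 at ε]
3. p(p(g(e, g(p(a), a))))  →  p(p(0))   [R1 at 1.1]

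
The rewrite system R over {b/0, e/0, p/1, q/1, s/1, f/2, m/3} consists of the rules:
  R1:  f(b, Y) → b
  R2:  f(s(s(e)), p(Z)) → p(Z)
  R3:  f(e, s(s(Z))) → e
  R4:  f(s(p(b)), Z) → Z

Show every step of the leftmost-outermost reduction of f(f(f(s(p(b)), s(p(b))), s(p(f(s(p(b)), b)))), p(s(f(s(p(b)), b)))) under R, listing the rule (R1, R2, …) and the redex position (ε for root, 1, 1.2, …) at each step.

1. f(f(f(s(p(b)), s(p(b))), s(p(f(s(p(b)), b)))), p(s(f(s(p(b)), b))))  →  f(f(s(p(b)), s(p(f(s(p(b)), b)))), p(s(f(s(p(b)), b))))   [R4 at 1.1]
2. f(f(s(p(b)), s(p(f(s(p(b)), b)))), p(s(f(s(p(b)), b))))  →  f(s(p(f(s(p(b)), b))), p(s(f(s(p(b)), b))))   [R4 at 1]
3. f(s(p(f(s(p(b)), b))), p(s(f(s(p(b)), b))))  →  f(s(p(b)), p(s(f(s(p(b)), b))))   [R4 at 1.1.1]
4. f(s(p(b)), p(s(f(s(p(b)), b))))  →  p(s(f(s(p(b)), b)))   [R4 at ε]
5. p(s(f(s(p(b)), b)))  →  p(s(b))   [R4 at 1.1]

p(s(b))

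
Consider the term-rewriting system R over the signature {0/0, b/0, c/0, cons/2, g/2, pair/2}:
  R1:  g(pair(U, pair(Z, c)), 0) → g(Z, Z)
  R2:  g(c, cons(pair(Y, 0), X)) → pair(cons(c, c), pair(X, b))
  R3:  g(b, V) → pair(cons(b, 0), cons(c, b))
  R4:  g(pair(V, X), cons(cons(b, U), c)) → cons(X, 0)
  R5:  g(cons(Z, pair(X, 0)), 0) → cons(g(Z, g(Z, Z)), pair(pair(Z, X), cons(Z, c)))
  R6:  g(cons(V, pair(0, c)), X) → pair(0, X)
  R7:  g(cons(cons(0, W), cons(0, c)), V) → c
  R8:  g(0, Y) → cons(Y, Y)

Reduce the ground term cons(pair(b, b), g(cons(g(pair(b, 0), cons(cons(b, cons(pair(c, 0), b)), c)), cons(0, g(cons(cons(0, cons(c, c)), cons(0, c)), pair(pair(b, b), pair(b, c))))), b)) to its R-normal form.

cons(pair(b, b), c)

1. cons(pair(b, b), g(cons(g(pair(b, 0), cons(cons(b, cons(pair(c, 0), b)), c)), cons(0, g(cons(cons(0, cons(c, c)), cons(0, c)), pair(pair(b, b), pair(b, c))))), b))  →  cons(pair(b, b), g(cons(cons(0, 0), cons(0, g(cons(cons(0, cons(c, c)), cons(0, c)), pair(pair(b, b), pair(b, c))))), b))   [R4 at 2.1.1]
2. cons(pair(b, b), g(cons(cons(0, 0), cons(0, g(cons(cons(0, cons(c, c)), cons(0, c)), pair(pair(b, b), pair(b, c))))), b))  →  cons(pair(b, b), g(cons(cons(0, 0), cons(0, c)), b))   [R7 at 2.1.2.2]
3. cons(pair(b, b), g(cons(cons(0, 0), cons(0, c)), b))  →  cons(pair(b, b), c)   [R7 at 2]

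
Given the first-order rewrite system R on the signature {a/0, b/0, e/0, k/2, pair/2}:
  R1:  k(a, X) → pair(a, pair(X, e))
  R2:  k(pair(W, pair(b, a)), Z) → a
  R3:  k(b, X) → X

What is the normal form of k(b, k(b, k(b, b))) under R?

1. k(b, k(b, k(b, b)))  →  k(b, k(b, b))   [R3 at ε]
2. k(b, k(b, b))  →  k(b, b)   [R3 at ε]
3. k(b, b)  →  b   [R3 at ε]

b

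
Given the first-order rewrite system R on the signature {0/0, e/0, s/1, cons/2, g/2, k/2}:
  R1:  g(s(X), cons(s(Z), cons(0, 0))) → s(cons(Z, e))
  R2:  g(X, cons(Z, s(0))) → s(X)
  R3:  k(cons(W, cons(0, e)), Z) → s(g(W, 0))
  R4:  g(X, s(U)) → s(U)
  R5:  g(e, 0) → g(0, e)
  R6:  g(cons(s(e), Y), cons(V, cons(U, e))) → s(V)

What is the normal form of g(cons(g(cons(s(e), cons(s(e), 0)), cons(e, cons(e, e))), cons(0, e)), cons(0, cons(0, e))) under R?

1. g(cons(g(cons(s(e), cons(s(e), 0)), cons(e, cons(e, e))), cons(0, e)), cons(0, cons(0, e)))  →  g(cons(s(e), cons(0, e)), cons(0, cons(0, e)))   [R6 at 1.1]
2. g(cons(s(e), cons(0, e)), cons(0, cons(0, e)))  →  s(0)   [R6 at ε]

s(0)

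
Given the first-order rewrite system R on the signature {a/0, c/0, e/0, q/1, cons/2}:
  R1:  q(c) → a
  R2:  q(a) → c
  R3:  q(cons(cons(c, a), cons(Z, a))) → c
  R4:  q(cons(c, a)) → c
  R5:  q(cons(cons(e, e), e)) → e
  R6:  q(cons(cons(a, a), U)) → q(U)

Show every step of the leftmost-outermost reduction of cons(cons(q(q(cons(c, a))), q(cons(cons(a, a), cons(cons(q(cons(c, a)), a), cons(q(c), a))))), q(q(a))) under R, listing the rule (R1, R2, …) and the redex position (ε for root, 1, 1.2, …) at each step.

cons(cons(a, c), a)

1. cons(cons(q(q(cons(c, a))), q(cons(cons(a, a), cons(cons(q(cons(c, a)), a), cons(q(c), a))))), q(q(a)))  →  cons(cons(q(c), q(cons(cons(a, a), cons(cons(q(cons(c, a)), a), cons(q(c), a))))), q(q(a)))   [R4 at 1.1.1]
2. cons(cons(q(c), q(cons(cons(a, a), cons(cons(q(cons(c, a)), a), cons(q(c), a))))), q(q(a)))  →  cons(cons(a, q(cons(cons(a, a), cons(cons(q(cons(c, a)), a), cons(q(c), a))))), q(q(a)))   [R1 at 1.1]
3. cons(cons(a, q(cons(cons(a, a), cons(cons(q(cons(c, a)), a), cons(q(c), a))))), q(q(a)))  →  cons(cons(a, q(cons(cons(q(cons(c, a)), a), cons(q(c), a)))), q(q(a)))   [R6 at 1.2]
4. cons(cons(a, q(cons(cons(q(cons(c, a)), a), cons(q(c), a)))), q(q(a)))  →  cons(cons(a, q(cons(cons(c, a), cons(q(c), a)))), q(q(a)))   [R4 at 1.2.1.1.1]
5. cons(cons(a, q(cons(cons(c, a), cons(q(c), a)))), q(q(a)))  →  cons(cons(a, c), q(q(a)))   [R3 at 1.2]
6. cons(cons(a, c), q(q(a)))  →  cons(cons(a, c), q(c))   [R2 at 2.1]
7. cons(cons(a, c), q(c))  →  cons(cons(a, c), a)   [R1 at 2]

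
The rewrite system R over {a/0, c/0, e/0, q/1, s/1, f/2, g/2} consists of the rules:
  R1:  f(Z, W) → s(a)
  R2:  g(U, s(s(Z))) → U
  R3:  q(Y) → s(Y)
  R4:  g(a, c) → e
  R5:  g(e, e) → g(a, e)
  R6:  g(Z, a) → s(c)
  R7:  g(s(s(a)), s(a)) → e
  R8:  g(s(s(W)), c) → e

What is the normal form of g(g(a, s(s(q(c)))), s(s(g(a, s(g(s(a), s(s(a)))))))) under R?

1. g(g(a, s(s(q(c)))), s(s(g(a, s(g(s(a), s(s(a))))))))  →  g(a, s(s(q(c))))   [R2 at ε]
2. g(a, s(s(q(c))))  →  a   [R2 at ε]

a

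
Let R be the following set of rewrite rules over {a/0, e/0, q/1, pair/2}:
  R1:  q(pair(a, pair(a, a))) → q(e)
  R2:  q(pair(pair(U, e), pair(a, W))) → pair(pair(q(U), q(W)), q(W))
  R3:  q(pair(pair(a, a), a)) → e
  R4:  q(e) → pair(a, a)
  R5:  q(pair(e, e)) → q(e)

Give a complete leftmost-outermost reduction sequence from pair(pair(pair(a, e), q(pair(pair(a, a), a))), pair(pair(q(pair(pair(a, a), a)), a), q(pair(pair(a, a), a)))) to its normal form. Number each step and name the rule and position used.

pair(pair(pair(a, e), e), pair(pair(e, a), e))

1. pair(pair(pair(a, e), q(pair(pair(a, a), a))), pair(pair(q(pair(pair(a, a), a)), a), q(pair(pair(a, a), a))))  →  pair(pair(pair(a, e), e), pair(pair(q(pair(pair(a, a), a)), a), q(pair(pair(a, a), a))))   [R3 at 1.2]
2. pair(pair(pair(a, e), e), pair(pair(q(pair(pair(a, a), a)), a), q(pair(pair(a, a), a))))  →  pair(pair(pair(a, e), e), pair(pair(e, a), q(pair(pair(a, a), a))))   [R3 at 2.1.1]
3. pair(pair(pair(a, e), e), pair(pair(e, a), q(pair(pair(a, a), a))))  →  pair(pair(pair(a, e), e), pair(pair(e, a), e))   [R3 at 2.2]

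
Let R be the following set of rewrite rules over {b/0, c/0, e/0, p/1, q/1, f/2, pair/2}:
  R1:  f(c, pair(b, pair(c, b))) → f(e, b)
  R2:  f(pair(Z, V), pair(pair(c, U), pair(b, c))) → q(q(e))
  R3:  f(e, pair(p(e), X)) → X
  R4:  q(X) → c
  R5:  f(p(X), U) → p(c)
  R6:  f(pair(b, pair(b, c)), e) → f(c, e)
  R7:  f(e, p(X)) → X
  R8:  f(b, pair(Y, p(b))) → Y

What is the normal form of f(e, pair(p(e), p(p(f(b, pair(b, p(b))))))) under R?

p(p(b))

1. f(e, pair(p(e), p(p(f(b, pair(b, p(b)))))))  →  p(p(f(b, pair(b, p(b)))))   [R3 at ε]
2. p(p(f(b, pair(b, p(b)))))  →  p(p(b))   [R8 at 1.1]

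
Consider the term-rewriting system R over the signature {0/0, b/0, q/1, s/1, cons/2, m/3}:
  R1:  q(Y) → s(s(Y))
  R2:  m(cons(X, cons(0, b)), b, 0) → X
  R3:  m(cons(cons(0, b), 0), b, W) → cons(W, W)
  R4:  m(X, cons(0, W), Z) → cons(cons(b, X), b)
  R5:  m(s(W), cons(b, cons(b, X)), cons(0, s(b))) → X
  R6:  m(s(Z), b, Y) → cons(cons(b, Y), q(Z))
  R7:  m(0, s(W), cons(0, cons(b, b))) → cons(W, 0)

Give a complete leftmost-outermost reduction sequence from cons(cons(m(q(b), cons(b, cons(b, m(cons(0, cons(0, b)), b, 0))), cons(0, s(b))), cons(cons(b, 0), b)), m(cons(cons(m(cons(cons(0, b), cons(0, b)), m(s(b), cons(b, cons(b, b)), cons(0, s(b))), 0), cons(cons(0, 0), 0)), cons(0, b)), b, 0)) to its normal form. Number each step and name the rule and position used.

1. cons(cons(m(q(b), cons(b, cons(b, m(cons(0, cons(0, b)), b, 0))), cons(0, s(b))), cons(cons(b, 0), b)), m(cons(cons(m(cons(cons(0, b), cons(0, b)), m(s(b), cons(b, cons(b, b)), cons(0, s(b))), 0), cons(cons(0, 0), 0)), cons(0, b)), b, 0))  →  cons(cons(m(s(s(b)), cons(b, cons(b, m(cons(0, cons(0, b)), b, 0))), cons(0, s(b))), cons(cons(b, 0), b)), m(cons(cons(m(cons(cons(0, b), cons(0, b)), m(s(b), cons(b, cons(b, b)), cons(0, s(b))), 0), cons(cons(0, 0), 0)), cons(0, b)), b, 0))   [R1 at 1.1.1]
2. cons(cons(m(s(s(b)), cons(b, cons(b, m(cons(0, cons(0, b)), b, 0))), cons(0, s(b))), cons(cons(b, 0), b)), m(cons(cons(m(cons(cons(0, b), cons(0, b)), m(s(b), cons(b, cons(b, b)), cons(0, s(b))), 0), cons(cons(0, 0), 0)), cons(0, b)), b, 0))  →  cons(cons(m(cons(0, cons(0, b)), b, 0), cons(cons(b, 0), b)), m(cons(cons(m(cons(cons(0, b), cons(0, b)), m(s(b), cons(b, cons(b, b)), cons(0, s(b))), 0), cons(cons(0, 0), 0)), cons(0, b)), b, 0))   [R5 at 1.1]
3. cons(cons(m(cons(0, cons(0, b)), b, 0), cons(cons(b, 0), b)), m(cons(cons(m(cons(cons(0, b), cons(0, b)), m(s(b), cons(b, cons(b, b)), cons(0, s(b))), 0), cons(cons(0, 0), 0)), cons(0, b)), b, 0))  →  cons(cons(0, cons(cons(b, 0), b)), m(cons(cons(m(cons(cons(0, b), cons(0, b)), m(s(b), cons(b, cons(b, b)), cons(0, s(b))), 0), cons(cons(0, 0), 0)), cons(0, b)), b, 0))   [R2 at 1.1]
4. cons(cons(0, cons(cons(b, 0), b)), m(cons(cons(m(cons(cons(0, b), cons(0, b)), m(s(b), cons(b, cons(b, b)), cons(0, s(b))), 0), cons(cons(0, 0), 0)), cons(0, b)), b, 0))  →  cons(cons(0, cons(cons(b, 0), b)), cons(m(cons(cons(0, b), cons(0, b)), m(s(b), cons(b, cons(b, b)), cons(0, s(b))), 0), cons(cons(0, 0), 0)))   [R2 at 2]
5. cons(cons(0, cons(cons(b, 0), b)), cons(m(cons(cons(0, b), cons(0, b)), m(s(b), cons(b, cons(b, b)), cons(0, s(b))), 0), cons(cons(0, 0), 0)))  →  cons(cons(0, cons(cons(b, 0), b)), cons(m(cons(cons(0, b), cons(0, b)), b, 0), cons(cons(0, 0), 0)))   [R5 at 2.1.2]
6. cons(cons(0, cons(cons(b, 0), b)), cons(m(cons(cons(0, b), cons(0, b)), b, 0), cons(cons(0, 0), 0)))  →  cons(cons(0, cons(cons(b, 0), b)), cons(cons(0, b), cons(cons(0, 0), 0)))   [R2 at 2.1]

cons(cons(0, cons(cons(b, 0), b)), cons(cons(0, b), cons(cons(0, 0), 0)))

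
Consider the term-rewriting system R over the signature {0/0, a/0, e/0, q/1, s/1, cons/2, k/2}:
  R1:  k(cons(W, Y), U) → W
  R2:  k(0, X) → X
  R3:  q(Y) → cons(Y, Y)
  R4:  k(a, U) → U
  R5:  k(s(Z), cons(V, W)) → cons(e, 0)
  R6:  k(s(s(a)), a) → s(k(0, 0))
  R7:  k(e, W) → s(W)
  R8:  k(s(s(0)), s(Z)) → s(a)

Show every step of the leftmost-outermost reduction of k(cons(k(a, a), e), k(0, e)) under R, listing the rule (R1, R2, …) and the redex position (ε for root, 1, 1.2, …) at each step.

1. k(cons(k(a, a), e), k(0, e))  →  k(a, a)   [R1 at ε]
2. k(a, a)  →  a   [R4 at ε]

a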